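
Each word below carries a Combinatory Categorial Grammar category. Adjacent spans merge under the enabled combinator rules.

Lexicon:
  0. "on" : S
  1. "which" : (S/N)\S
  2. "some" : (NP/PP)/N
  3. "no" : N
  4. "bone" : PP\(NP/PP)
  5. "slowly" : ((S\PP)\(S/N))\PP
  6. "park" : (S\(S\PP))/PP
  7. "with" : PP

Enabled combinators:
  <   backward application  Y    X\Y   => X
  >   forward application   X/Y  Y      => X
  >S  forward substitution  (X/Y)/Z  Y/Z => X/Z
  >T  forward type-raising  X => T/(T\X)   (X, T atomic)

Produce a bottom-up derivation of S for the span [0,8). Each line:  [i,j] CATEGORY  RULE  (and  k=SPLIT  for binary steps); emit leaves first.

[0,1] S  lex  "on"
[1,2] (S/N)\S  lex  "which"
[0,2] S/N  <  k=1
[2,3] (NP/PP)/N  lex  "some"
[3,4] N  lex  "no"
[2,4] NP/PP  >  k=3
[4,5] PP\(NP/PP)  lex  "bone"
[2,5] PP  <  k=4
[5,6] ((S\PP)\(S/N))\PP  lex  "slowly"
[2,6] (S\PP)\(S/N)  <  k=5
[0,6] S\PP  <  k=2
[6,7] (S\(S\PP))/PP  lex  "park"
[7,8] PP  lex  "with"
[6,8] S\(S\PP)  >  k=7
[0,8] S  <  k=6

[0,8] S   <
  [0,6] S\PP   <
    [0,2] S/N   <
      [0,1] "on" : S
      [1,2] "which" : (S/N)\S
    [2,6] (S\PP)\(S/N)   <
      [2,5] PP   <
        [2,4] NP/PP   >
          [2,3] "some" : (NP/PP)/N
          [3,4] "no" : N
        [4,5] "bone" : PP\(NP/PP)
      [5,6] "slowly" : ((S\PP)\(S/N))\PP
  [6,8] S\(S\PP)   >
    [6,7] "park" : (S\(S\PP))/PP
    [7,8] "with" : PP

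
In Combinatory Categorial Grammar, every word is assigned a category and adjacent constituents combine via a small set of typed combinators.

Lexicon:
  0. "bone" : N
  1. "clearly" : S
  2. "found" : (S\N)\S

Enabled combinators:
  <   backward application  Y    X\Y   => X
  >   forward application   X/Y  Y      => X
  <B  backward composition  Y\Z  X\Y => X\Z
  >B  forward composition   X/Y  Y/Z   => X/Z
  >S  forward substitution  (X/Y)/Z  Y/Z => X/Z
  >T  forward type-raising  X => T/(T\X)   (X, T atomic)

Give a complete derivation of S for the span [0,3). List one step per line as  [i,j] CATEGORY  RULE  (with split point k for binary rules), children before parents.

[0,3] S   <
  [0,1] "bone" : N
  [1,3] S\N   <
    [1,2] "clearly" : S
    [2,3] "found" : (S\N)\S

[0,1] N  lex  "bone"
[1,2] S  lex  "clearly"
[2,3] (S\N)\S  lex  "found"
[1,3] S\N  <  k=2
[0,3] S  <  k=1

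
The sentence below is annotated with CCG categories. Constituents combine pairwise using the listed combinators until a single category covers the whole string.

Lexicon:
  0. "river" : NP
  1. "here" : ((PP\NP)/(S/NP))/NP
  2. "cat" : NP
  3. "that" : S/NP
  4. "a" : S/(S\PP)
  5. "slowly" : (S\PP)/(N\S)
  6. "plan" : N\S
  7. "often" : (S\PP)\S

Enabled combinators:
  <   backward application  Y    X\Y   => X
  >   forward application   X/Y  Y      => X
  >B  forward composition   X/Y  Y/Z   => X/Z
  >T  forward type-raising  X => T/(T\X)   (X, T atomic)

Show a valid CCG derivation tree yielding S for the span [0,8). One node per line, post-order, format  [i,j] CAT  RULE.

[0,8] S   <
  [0,4] PP   >
    [0,1] PP/(PP\NP)   >T
      [0,1] "river" : NP
    [1,4] PP\NP   >
      [1,3] (PP\NP)/(S/NP)   >
        [1,2] "here" : ((PP\NP)/(S/NP))/NP
        [2,3] "cat" : NP
      [3,4] "that" : S/NP
  [4,8] S\PP   <
    [4,7] S   >
      [4,5] "a" : S/(S\PP)
      [5,7] S\PP   >
        [5,6] "slowly" : (S\PP)/(N\S)
        [6,7] "plan" : N\S
    [7,8] "often" : (S\PP)\S

[0,1] NP  lex  "river"
[0,1] PP/(PP\NP)  >T
[1,2] ((PP\NP)/(S/NP))/NP  lex  "here"
[2,3] NP  lex  "cat"
[1,3] (PP\NP)/(S/NP)  >  k=2
[3,4] S/NP  lex  "that"
[1,4] PP\NP  >  k=3
[0,4] PP  >  k=1
[4,5] S/(S\PP)  lex  "a"
[5,6] (S\PP)/(N\S)  lex  "slowly"
[6,7] N\S  lex  "plan"
[5,7] S\PP  >  k=6
[4,7] S  >  k=5
[7,8] (S\PP)\S  lex  "often"
[4,8] S\PP  <  k=7
[0,8] S  <  k=4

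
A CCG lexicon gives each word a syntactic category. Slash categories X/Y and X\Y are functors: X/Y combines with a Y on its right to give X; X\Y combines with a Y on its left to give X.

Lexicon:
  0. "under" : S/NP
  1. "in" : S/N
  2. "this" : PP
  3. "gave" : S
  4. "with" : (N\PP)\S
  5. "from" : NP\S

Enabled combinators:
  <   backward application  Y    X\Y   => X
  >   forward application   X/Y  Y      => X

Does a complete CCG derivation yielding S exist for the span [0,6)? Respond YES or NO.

YES

[0,6] S   >
  [0,1] "under" : S/NP
  [1,6] NP   <
    [1,5] S   >
      [1,2] "in" : S/N
      [2,5] N   <
        [2,3] "this" : PP
        [3,5] N\PP   <
          [3,4] "gave" : S
          [4,5] "with" : (N\PP)\S
    [5,6] "from" : NP\S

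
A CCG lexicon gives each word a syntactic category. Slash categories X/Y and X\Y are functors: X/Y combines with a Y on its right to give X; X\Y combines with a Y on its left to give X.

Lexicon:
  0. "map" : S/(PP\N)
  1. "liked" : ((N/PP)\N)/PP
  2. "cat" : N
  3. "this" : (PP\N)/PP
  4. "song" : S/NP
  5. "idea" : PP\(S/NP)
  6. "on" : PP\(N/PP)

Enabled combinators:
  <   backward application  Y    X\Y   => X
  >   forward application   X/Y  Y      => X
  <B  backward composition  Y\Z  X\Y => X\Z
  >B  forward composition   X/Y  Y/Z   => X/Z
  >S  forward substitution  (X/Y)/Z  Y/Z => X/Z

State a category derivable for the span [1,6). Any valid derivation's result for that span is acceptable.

[0,7] S   >
  [0,1] "map" : S/(PP\N)
  [1,7] PP\N   <B
    [1,6] (N/PP)\N   >
      [1,2] "liked" : ((N/PP)\N)/PP
      [2,6] PP   <
        [2,3] "cat" : N
        [3,6] PP\N   >
          [3,4] "this" : (PP\N)/PP
          [4,6] PP   <
            [4,5] "song" : S/NP
            [5,6] "idea" : PP\(S/NP)
    [6,7] "on" : PP\(N/PP)

(N/PP)\N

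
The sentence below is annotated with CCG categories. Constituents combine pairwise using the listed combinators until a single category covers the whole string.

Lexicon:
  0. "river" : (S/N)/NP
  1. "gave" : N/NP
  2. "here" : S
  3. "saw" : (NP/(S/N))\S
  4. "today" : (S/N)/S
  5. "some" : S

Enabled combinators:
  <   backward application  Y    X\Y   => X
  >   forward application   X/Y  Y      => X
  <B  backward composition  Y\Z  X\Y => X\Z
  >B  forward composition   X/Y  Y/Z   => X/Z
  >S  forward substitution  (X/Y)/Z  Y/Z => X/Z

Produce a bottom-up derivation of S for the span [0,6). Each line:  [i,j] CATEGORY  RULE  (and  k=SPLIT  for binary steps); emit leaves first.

[0,6] S   >
  [0,2] S/NP   >S
    [0,1] "river" : (S/N)/NP
    [1,2] "gave" : N/NP
  [2,6] NP   >
    [2,4] NP/(S/N)   <
      [2,3] "here" : S
      [3,4] "saw" : (NP/(S/N))\S
    [4,6] S/N   >
      [4,5] "today" : (S/N)/S
      [5,6] "some" : S

[0,1] (S/N)/NP  lex  "river"
[1,2] N/NP  lex  "gave"
[0,2] S/NP  >S  k=1
[2,3] S  lex  "here"
[3,4] (NP/(S/N))\S  lex  "saw"
[2,4] NP/(S/N)  <  k=3
[4,5] (S/N)/S  lex  "today"
[5,6] S  lex  "some"
[4,6] S/N  >  k=5
[2,6] NP  >  k=4
[0,6] S  >  k=2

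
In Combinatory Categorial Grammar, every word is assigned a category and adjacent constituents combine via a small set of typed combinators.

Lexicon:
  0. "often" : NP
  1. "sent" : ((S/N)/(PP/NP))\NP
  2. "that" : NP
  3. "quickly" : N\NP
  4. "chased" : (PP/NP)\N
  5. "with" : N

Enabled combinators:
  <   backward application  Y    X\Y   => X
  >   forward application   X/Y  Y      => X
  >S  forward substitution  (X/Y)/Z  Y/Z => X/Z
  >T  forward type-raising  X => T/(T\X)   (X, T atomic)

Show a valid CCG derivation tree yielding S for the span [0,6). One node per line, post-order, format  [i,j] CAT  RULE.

[0,6] S   >
  [0,5] S/N   >
    [0,2] (S/N)/(PP/NP)   <
      [0,1] "often" : NP
      [1,2] "sent" : ((S/N)/(PP/NP))\NP
    [2,5] PP/NP   <
      [2,4] N   >
        [2,3] N/(N\NP)   >T
          [2,3] "that" : NP
        [3,4] "quickly" : N\NP
      [4,5] "chased" : (PP/NP)\N
  [5,6] "with" : N

[0,1] NP  lex  "often"
[1,2] ((S/N)/(PP/NP))\NP  lex  "sent"
[0,2] (S/N)/(PP/NP)  <  k=1
[2,3] NP  lex  "that"
[2,3] N/(N\NP)  >T
[3,4] N\NP  lex  "quickly"
[2,4] N  >  k=3
[4,5] (PP/NP)\N  lex  "chased"
[2,5] PP/NP  <  k=4
[0,5] S/N  >  k=2
[5,6] N  lex  "with"
[0,6] S  >  k=5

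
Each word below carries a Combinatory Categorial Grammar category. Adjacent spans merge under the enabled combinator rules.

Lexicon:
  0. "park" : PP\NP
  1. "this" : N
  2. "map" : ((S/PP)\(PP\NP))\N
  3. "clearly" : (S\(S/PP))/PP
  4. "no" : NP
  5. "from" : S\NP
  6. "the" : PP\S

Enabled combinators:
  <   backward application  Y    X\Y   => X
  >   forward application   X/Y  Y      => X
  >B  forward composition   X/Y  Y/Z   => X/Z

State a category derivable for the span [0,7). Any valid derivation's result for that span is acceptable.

[0,7] S   <
  [0,3] S/PP   <
    [0,1] "park" : PP\NP
    [1,3] (S/PP)\(PP\NP)   <
      [1,2] "this" : N
      [2,3] "map" : ((S/PP)\(PP\NP))\N
  [3,7] S\(S/PP)   >
    [3,4] "clearly" : (S\(S/PP))/PP
    [4,7] PP   <
      [4,6] S   <
        [4,5] "no" : NP
        [5,6] "from" : S\NP
      [6,7] "the" : PP\S

S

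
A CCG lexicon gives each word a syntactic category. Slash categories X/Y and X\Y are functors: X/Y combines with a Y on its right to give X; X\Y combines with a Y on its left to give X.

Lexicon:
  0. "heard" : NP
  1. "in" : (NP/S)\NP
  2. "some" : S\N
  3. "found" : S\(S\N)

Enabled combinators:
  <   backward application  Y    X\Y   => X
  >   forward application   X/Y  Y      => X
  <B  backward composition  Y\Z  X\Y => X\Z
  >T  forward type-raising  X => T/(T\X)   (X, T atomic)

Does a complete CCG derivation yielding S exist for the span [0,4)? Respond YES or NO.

NP (NP/S)\NP S\N S\(S\N)
CKY chart[0,4] = {N/(N\NP), NP, NP/(NP\NP), PP/(PP\NP), S/(S\NP)}; S ∉ chart

NO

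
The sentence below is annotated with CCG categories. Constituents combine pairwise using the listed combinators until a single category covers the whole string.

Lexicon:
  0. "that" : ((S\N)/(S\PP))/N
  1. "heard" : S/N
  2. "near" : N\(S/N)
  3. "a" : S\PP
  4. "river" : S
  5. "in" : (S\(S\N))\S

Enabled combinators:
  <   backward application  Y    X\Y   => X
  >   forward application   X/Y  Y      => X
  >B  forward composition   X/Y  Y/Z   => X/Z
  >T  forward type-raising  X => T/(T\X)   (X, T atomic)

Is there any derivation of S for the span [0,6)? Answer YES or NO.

YES

[0,6] S   <
  [0,4] S\N   >
    [0,3] (S\N)/(S\PP)   >
      [0,1] "that" : ((S\N)/(S\PP))/N
      [1,3] N   <
        [1,2] "heard" : S/N
        [2,3] "near" : N\(S/N)
    [3,4] "a" : S\PP
  [4,6] S\(S\N)   <
    [4,5] "river" : S
    [5,6] "in" : (S\(S\N))\S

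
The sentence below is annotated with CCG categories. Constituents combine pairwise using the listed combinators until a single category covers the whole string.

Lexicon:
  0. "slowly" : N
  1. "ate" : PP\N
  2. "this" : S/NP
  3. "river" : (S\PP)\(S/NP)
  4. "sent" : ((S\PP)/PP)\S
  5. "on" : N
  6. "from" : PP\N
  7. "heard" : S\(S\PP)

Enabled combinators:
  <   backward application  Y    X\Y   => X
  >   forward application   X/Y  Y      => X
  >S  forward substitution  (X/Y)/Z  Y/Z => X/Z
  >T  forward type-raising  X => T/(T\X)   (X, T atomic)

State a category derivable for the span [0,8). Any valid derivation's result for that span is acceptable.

S

[0,8] S   <
  [0,7] S\PP   >
    [0,5] (S\PP)/PP   <
      [0,4] S   <
        [0,2] PP   <
          [0,1] "slowly" : N
          [1,2] "ate" : PP\N
        [2,4] S\PP   <
          [2,3] "this" : S/NP
          [3,4] "river" : (S\PP)\(S/NP)
      [4,5] "sent" : ((S\PP)/PP)\S
    [5,7] PP   >
      [5,6] PP/(PP\N)   >T
        [5,6] "on" : N
      [6,7] "from" : PP\N
  [7,8] "heard" : S\(S\PP)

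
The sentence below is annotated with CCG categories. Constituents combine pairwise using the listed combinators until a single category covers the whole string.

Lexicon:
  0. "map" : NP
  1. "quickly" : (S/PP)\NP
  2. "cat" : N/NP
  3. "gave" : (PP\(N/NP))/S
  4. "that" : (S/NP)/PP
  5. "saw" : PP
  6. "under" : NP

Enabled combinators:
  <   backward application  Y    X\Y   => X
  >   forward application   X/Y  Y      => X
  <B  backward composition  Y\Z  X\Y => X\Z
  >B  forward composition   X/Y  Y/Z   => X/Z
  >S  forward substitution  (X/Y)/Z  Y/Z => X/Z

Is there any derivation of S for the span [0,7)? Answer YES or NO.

[0,7] S   >
  [0,2] S/PP   <
    [0,1] "map" : NP
    [1,2] "quickly" : (S/PP)\NP
  [2,7] PP   <
    [2,3] "cat" : N/NP
    [3,7] PP\(N/NP)   >
      [3,4] "gave" : (PP\(N/NP))/S
      [4,7] S   >
        [4,6] S/NP   >
          [4,5] "that" : (S/NP)/PP
          [5,6] "saw" : PP
        [6,7] "under" : NP

YES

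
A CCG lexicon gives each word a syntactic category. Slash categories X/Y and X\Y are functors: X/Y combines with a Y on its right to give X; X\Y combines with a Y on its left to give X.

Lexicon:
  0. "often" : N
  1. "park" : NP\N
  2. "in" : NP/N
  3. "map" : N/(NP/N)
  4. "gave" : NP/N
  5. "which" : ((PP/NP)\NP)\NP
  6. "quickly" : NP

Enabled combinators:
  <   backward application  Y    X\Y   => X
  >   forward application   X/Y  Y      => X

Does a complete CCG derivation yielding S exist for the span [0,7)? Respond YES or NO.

NO

N NP\N NP/N N/(NP/N) NP/N ((PP/NP)\NP)\NP NP
CKY chart[0,7] = {PP}; S ∉ chart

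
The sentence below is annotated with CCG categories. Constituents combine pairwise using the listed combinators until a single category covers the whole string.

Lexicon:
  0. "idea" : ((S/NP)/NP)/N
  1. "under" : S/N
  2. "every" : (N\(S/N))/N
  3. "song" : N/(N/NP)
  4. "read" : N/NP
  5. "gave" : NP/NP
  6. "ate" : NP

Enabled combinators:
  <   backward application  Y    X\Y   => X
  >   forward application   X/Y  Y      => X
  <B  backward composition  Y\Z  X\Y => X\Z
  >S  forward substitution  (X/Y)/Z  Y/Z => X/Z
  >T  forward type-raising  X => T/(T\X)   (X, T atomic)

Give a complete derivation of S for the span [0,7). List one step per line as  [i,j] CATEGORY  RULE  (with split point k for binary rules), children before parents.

[0,1] ((S/NP)/NP)/N  lex  "idea"
[1,2] S/N  lex  "under"
[2,3] (N\(S/N))/N  lex  "every"
[3,4] N/(N/NP)  lex  "song"
[4,5] N/NP  lex  "read"
[3,5] N  >  k=4
[2,5] N\(S/N)  >  k=3
[1,5] N  <  k=2
[0,5] (S/NP)/NP  >  k=1
[5,6] NP/NP  lex  "gave"
[0,6] S/NP  >S  k=5
[6,7] NP  lex  "ate"
[0,7] S  >  k=6

[0,7] S   >
  [0,6] S/NP   >S
    [0,5] (S/NP)/NP   >
      [0,1] "idea" : ((S/NP)/NP)/N
      [1,5] N   <
        [1,2] "under" : S/N
        [2,5] N\(S/N)   >
          [2,3] "every" : (N\(S/N))/N
          [3,5] N   >
            [3,4] "song" : N/(N/NP)
            [4,5] "read" : N/NP
    [5,6] "gave" : NP/NP
  [6,7] "ate" : NP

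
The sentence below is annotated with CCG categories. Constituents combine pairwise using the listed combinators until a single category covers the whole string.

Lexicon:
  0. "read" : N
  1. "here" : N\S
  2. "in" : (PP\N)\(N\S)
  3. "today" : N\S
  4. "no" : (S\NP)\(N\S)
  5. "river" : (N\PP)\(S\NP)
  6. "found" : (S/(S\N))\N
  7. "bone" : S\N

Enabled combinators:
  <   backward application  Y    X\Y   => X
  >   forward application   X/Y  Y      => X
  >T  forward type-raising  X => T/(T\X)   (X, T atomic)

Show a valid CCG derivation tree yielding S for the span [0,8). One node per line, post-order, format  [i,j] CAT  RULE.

[0,1] N  lex  "read"
[0,1] PP/(PP\N)  >T
[1,2] N\S  lex  "here"
[2,3] (PP\N)\(N\S)  lex  "in"
[1,3] PP\N  <  k=2
[0,3] PP  >  k=1
[3,4] N\S  lex  "today"
[4,5] (S\NP)\(N\S)  lex  "no"
[3,5] S\NP  <  k=4
[5,6] (N\PP)\(S\NP)  lex  "river"
[3,6] N\PP  <  k=5
[0,6] N  <  k=3
[6,7] (S/(S\N))\N  lex  "found"
[0,7] S/(S\N)  <  k=6
[7,8] S\N  lex  "bone"
[0,8] S  >  k=7

[0,8] S   >
  [0,7] S/(S\N)   <
    [0,6] N   <
      [0,3] PP   >
        [0,1] PP/(PP\N)   >T
          [0,1] "read" : N
        [1,3] PP\N   <
          [1,2] "here" : N\S
          [2,3] "in" : (PP\N)\(N\S)
      [3,6] N\PP   <
        [3,5] S\NP   <
          [3,4] "today" : N\S
          [4,5] "no" : (S\NP)\(N\S)
        [5,6] "river" : (N\PP)\(S\NP)
    [6,7] "found" : (S/(S\N))\N
  [7,8] "bone" : S\N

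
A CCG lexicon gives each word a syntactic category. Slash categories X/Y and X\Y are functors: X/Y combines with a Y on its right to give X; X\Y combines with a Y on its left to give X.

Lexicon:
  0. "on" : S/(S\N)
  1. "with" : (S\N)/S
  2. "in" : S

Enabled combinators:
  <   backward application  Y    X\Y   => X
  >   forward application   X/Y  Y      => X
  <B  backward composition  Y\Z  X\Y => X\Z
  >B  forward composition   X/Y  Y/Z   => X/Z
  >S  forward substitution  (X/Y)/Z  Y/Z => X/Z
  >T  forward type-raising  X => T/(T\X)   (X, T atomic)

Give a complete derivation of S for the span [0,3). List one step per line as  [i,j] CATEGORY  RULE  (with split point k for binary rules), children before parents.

[0,3] S   >
  [0,1] "on" : S/(S\N)
  [1,3] S\N   >
    [1,2] "with" : (S\N)/S
    [2,3] "in" : S

[0,1] S/(S\N)  lex  "on"
[1,2] (S\N)/S  lex  "with"
[2,3] S  lex  "in"
[1,3] S\N  >  k=2
[0,3] S  >  k=1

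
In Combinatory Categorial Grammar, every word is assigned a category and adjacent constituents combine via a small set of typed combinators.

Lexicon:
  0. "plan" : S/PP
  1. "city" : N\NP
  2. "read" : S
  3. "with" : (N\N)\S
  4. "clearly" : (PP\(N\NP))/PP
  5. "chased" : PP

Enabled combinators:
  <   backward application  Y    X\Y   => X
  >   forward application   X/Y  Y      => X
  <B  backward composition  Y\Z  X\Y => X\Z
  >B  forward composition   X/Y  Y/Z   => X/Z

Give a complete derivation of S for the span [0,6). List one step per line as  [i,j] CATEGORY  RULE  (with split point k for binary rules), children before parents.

[0,6] S   >
  [0,1] "plan" : S/PP
  [1,6] PP   <
    [1,4] N\NP   <B
      [1,2] "city" : N\NP
      [2,4] N\N   <
        [2,3] "read" : S
        [3,4] "with" : (N\N)\S
    [4,6] PP\(N\NP)   >
      [4,5] "clearly" : (PP\(N\NP))/PP
      [5,6] "chased" : PP

[0,1] S/PP  lex  "plan"
[1,2] N\NP  lex  "city"
[2,3] S  lex  "read"
[3,4] (N\N)\S  lex  "with"
[2,4] N\N  <  k=3
[1,4] N\NP  <B  k=2
[4,5] (PP\(N\NP))/PP  lex  "clearly"
[5,6] PP  lex  "chased"
[4,6] PP\(N\NP)  >  k=5
[1,6] PP  <  k=4
[0,6] S  >  k=1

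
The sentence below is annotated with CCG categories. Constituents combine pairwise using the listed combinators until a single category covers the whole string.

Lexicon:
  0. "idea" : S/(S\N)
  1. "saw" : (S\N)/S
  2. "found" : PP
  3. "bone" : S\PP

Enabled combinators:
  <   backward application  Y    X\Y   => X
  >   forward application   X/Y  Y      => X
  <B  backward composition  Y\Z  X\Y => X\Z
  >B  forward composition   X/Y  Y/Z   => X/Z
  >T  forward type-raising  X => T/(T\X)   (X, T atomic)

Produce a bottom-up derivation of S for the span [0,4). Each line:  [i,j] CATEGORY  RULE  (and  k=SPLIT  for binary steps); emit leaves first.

[0,1] S/(S\N)  lex  "idea"
[1,2] (S\N)/S  lex  "saw"
[2,3] PP  lex  "found"
[3,4] S\PP  lex  "bone"
[2,4] S  <  k=3
[1,4] S\N  >  k=2
[0,4] S  >  k=1

[0,4] S   >
  [0,1] "idea" : S/(S\N)
  [1,4] S\N   >
    [1,2] "saw" : (S\N)/S
    [2,4] S   <
      [2,3] "found" : PP
      [3,4] "bone" : S\PP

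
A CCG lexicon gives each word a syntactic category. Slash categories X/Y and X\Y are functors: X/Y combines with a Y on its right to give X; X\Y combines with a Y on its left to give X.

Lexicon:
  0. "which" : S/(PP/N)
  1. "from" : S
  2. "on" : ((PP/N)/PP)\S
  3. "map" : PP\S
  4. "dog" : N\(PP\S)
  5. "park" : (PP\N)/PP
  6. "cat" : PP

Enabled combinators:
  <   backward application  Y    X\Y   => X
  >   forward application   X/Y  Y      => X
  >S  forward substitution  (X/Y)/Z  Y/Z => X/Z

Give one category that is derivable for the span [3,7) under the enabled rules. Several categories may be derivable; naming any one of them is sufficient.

PP

[0,7] S   >
  [0,1] "which" : S/(PP/N)
  [1,7] PP/N   >
    [1,3] (PP/N)/PP   <
      [1,2] "from" : S
      [2,3] "on" : ((PP/N)/PP)\S
    [3,7] PP   <
      [3,5] N   <
        [3,4] "map" : PP\S
        [4,5] "dog" : N\(PP\S)
      [5,7] PP\N   >
        [5,6] "park" : (PP\N)/PP
        [6,7] "cat" : PP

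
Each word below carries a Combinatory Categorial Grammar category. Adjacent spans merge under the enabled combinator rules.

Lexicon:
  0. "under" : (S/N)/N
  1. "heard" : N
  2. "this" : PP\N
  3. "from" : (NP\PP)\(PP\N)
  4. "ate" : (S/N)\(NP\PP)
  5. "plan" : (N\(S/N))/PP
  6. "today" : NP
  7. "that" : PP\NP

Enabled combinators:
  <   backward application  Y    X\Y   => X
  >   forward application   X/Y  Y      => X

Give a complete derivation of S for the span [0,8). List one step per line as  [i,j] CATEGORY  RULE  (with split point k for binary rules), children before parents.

[0,1] (S/N)/N  lex  "under"
[1,2] N  lex  "heard"
[0,2] S/N  >  k=1
[2,3] PP\N  lex  "this"
[3,4] (NP\PP)\(PP\N)  lex  "from"
[2,4] NP\PP  <  k=3
[4,5] (S/N)\(NP\PP)  lex  "ate"
[2,5] S/N  <  k=4
[5,6] (N\(S/N))/PP  lex  "plan"
[6,7] NP  lex  "today"
[7,8] PP\NP  lex  "that"
[6,8] PP  <  k=7
[5,8] N\(S/N)  >  k=6
[2,8] N  <  k=5
[0,8] S  >  k=2

[0,8] S   >
  [0,2] S/N   >
    [0,1] "under" : (S/N)/N
    [1,2] "heard" : N
  [2,8] N   <
    [2,5] S/N   <
      [2,4] NP\PP   <
        [2,3] "this" : PP\N
        [3,4] "from" : (NP\PP)\(PP\N)
      [4,5] "ate" : (S/N)\(NP\PP)
    [5,8] N\(S/N)   >
      [5,6] "plan" : (N\(S/N))/PP
      [6,8] PP   <
        [6,7] "today" : NP
        [7,8] "that" : PP\NP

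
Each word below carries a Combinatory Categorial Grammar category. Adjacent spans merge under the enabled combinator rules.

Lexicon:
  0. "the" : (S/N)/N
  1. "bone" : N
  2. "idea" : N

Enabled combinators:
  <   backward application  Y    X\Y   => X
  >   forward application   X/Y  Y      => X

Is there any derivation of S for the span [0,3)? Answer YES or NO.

[0,3] S   >
  [0,2] S/N   >
    [0,1] "the" : (S/N)/N
    [1,2] "bone" : N
  [2,3] "idea" : N

YES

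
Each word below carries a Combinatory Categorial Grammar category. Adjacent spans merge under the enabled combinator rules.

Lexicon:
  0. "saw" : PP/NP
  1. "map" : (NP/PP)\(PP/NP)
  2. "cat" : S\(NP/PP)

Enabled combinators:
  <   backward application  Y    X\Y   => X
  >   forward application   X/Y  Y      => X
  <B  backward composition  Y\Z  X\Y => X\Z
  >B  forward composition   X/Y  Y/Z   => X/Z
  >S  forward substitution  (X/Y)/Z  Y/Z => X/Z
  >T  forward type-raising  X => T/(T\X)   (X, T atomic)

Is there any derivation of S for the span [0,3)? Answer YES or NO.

YES

[0,3] S   <
  [0,2] NP/PP   <
    [0,1] "saw" : PP/NP
    [1,2] "map" : (NP/PP)\(PP/NP)
  [2,3] "cat" : S\(NP/PP)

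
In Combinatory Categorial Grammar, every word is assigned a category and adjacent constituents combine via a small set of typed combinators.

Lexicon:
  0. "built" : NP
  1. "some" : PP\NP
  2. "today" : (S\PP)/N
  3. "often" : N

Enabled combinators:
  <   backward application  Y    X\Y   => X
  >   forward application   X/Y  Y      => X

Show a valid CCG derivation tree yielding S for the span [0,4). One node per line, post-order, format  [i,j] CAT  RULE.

[0,4] S   <
  [0,2] PP   <
    [0,1] "built" : NP
    [1,2] "some" : PP\NP
  [2,4] S\PP   >
    [2,3] "today" : (S\PP)/N
    [3,4] "often" : N

[0,1] NP  lex  "built"
[1,2] PP\NP  lex  "some"
[0,2] PP  <  k=1
[2,3] (S\PP)/N  lex  "today"
[3,4] N  lex  "often"
[2,4] S\PP  >  k=3
[0,4] S  <  k=2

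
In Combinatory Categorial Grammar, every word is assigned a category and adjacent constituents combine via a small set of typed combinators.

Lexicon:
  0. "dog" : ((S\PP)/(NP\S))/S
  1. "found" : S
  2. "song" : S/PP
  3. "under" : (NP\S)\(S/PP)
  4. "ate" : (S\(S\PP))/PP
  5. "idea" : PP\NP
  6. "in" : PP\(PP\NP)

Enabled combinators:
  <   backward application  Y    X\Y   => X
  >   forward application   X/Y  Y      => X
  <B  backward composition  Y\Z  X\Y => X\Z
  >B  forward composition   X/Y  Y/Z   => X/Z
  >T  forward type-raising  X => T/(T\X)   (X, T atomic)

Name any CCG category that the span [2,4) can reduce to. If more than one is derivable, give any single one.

[0,7] S   <
  [0,4] S\PP   >
    [0,2] (S\PP)/(NP\S)   >
      [0,1] "dog" : ((S\PP)/(NP\S))/S
      [1,2] "found" : S
    [2,4] NP\S   <
      [2,3] "song" : S/PP
      [3,4] "under" : (NP\S)\(S/PP)
  [4,7] S\(S\PP)   >
    [4,5] "ate" : (S\(S\PP))/PP
    [5,7] PP   <
      [5,6] "idea" : PP\NP
      [6,7] "in" : PP\(PP\NP)

NP\S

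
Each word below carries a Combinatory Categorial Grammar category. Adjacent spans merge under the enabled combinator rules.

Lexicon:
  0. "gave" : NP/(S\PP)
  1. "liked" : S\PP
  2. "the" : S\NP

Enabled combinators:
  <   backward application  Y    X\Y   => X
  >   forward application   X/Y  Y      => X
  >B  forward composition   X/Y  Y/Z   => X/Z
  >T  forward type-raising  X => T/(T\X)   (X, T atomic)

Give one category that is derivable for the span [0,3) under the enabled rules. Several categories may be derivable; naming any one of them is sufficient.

S

[0,3] S   <
  [0,2] NP   >
    [0,1] "gave" : NP/(S\PP)
    [1,2] "liked" : S\PP
  [2,3] "the" : S\NP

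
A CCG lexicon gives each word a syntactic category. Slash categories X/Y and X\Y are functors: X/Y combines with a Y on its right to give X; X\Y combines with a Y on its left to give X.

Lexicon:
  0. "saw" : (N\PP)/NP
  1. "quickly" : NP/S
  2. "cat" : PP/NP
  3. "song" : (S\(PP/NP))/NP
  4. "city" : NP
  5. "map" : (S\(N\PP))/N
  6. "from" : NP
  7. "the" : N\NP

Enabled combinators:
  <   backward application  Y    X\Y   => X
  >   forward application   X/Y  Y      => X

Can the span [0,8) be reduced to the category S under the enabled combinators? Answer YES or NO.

[0,8] S   <
  [0,5] N\PP   >
    [0,1] "saw" : (N\PP)/NP
    [1,5] NP   >
      [1,2] "quickly" : NP/S
      [2,5] S   <
        [2,3] "cat" : PP/NP
        [3,5] S\(PP/NP)   >
          [3,4] "song" : (S\(PP/NP))/NP
          [4,5] "city" : NP
  [5,8] S\(N\PP)   >
    [5,6] "map" : (S\(N\PP))/N
    [6,8] N   <
      [6,7] "from" : NP
      [7,8] "the" : N\NP

YES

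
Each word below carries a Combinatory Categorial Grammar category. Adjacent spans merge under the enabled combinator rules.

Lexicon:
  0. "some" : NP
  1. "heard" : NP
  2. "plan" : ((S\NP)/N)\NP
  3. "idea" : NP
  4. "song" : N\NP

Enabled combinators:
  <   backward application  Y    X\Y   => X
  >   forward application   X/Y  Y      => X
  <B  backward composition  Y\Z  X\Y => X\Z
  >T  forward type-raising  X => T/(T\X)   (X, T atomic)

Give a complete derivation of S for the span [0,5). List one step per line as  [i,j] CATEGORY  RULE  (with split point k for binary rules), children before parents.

[0,1] NP  lex  "some"
[1,2] NP  lex  "heard"
[2,3] ((S\NP)/N)\NP  lex  "plan"
[1,3] (S\NP)/N  <  k=2
[3,4] NP  lex  "idea"
[4,5] N\NP  lex  "song"
[3,5] N  <  k=4
[1,5] S\NP  >  k=3
[0,5] S  <  k=1

[0,5] S   <
  [0,1] "some" : NP
  [1,5] S\NP   >
    [1,3] (S\NP)/N   <
      [1,2] "heard" : NP
      [2,3] "plan" : ((S\NP)/N)\NP
    [3,5] N   <
      [3,4] "idea" : NP
      [4,5] "song" : N\NP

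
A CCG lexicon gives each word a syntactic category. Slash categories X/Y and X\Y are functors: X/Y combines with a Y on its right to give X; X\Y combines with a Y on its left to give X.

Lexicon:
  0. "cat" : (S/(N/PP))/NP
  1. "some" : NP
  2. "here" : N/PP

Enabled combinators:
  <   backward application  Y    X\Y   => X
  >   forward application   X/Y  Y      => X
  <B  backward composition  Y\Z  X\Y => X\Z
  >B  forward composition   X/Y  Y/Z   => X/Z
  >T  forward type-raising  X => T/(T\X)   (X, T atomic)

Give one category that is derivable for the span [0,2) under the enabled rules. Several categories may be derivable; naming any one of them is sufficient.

S/(N/PP)

[0,3] S   >
  [0,2] S/(N/PP)   >
    [0,1] "cat" : (S/(N/PP))/NP
    [1,2] "some" : NP
  [2,3] "here" : N/PP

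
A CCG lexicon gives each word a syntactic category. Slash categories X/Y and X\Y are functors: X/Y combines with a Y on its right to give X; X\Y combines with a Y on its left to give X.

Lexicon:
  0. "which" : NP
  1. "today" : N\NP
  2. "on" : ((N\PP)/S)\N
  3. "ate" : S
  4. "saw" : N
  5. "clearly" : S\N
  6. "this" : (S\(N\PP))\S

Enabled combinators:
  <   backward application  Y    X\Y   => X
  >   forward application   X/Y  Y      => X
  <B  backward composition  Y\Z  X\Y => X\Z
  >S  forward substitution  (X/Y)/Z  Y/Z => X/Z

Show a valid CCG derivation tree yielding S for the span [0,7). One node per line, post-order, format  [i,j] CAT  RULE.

[0,7] S   <
  [0,4] N\PP   >
    [0,3] (N\PP)/S   <
      [0,2] N   <
        [0,1] "which" : NP
        [1,2] "today" : N\NP
      [2,3] "on" : ((N\PP)/S)\N
    [3,4] "ate" : S
  [4,7] S\(N\PP)   <
    [4,6] S   <
      [4,5] "saw" : N
      [5,6] "clearly" : S\N
    [6,7] "this" : (S\(N\PP))\S

[0,1] NP  lex  "which"
[1,2] N\NP  lex  "today"
[0,2] N  <  k=1
[2,3] ((N\PP)/S)\N  lex  "on"
[0,3] (N\PP)/S  <  k=2
[3,4] S  lex  "ate"
[0,4] N\PP  >  k=3
[4,5] N  lex  "saw"
[5,6] S\N  lex  "clearly"
[4,6] S  <  k=5
[6,7] (S\(N\PP))\S  lex  "this"
[4,7] S\(N\PP)  <  k=6
[0,7] S  <  k=4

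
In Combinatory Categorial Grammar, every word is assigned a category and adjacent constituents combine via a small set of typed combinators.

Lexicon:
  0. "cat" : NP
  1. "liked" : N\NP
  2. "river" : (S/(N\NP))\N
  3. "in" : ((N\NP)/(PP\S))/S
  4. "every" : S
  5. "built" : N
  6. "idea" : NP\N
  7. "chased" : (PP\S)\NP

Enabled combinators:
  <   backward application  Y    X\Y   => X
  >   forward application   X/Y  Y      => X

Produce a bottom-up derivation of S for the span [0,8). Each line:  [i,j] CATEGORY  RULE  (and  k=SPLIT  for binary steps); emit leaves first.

[0,1] NP  lex  "cat"
[1,2] N\NP  lex  "liked"
[0,2] N  <  k=1
[2,3] (S/(N\NP))\N  lex  "river"
[0,3] S/(N\NP)  <  k=2
[3,4] ((N\NP)/(PP\S))/S  lex  "in"
[4,5] S  lex  "every"
[3,5] (N\NP)/(PP\S)  >  k=4
[5,6] N  lex  "built"
[6,7] NP\N  lex  "idea"
[5,7] NP  <  k=6
[7,8] (PP\S)\NP  lex  "chased"
[5,8] PP\S  <  k=7
[3,8] N\NP  >  k=5
[0,8] S  >  k=3

[0,8] S   >
  [0,3] S/(N\NP)   <
    [0,2] N   <
      [0,1] "cat" : NP
      [1,2] "liked" : N\NP
    [2,3] "river" : (S/(N\NP))\N
  [3,8] N\NP   >
    [3,5] (N\NP)/(PP\S)   >
      [3,4] "in" : ((N\NP)/(PP\S))/S
      [4,5] "every" : S
    [5,8] PP\S   <
      [5,7] NP   <
        [5,6] "built" : N
        [6,7] "idea" : NP\N
      [7,8] "chased" : (PP\S)\NP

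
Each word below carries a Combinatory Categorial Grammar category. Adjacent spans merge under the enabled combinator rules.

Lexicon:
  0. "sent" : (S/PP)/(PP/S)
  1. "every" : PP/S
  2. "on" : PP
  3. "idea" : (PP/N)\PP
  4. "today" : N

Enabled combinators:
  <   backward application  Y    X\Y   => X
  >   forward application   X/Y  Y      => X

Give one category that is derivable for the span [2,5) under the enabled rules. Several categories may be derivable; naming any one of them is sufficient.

PP

[0,5] S   >
  [0,2] S/PP   >
    [0,1] "sent" : (S/PP)/(PP/S)
    [1,2] "every" : PP/S
  [2,5] PP   >
    [2,4] PP/N   <
      [2,3] "on" : PP
      [3,4] "idea" : (PP/N)\PP
    [4,5] "today" : N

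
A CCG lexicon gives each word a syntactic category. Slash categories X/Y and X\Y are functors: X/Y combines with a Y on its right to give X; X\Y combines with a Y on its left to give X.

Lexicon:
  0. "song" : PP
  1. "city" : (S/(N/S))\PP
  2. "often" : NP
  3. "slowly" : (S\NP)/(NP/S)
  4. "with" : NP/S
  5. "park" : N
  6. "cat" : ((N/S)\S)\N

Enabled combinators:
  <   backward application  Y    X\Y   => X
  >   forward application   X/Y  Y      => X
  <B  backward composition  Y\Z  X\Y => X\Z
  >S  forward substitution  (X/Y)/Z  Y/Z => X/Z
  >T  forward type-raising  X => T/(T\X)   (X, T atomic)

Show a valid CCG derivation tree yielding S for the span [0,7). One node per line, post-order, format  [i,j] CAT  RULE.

[0,7] S   >
  [0,2] S/(N/S)   <
    [0,1] "song" : PP
    [1,2] "city" : (S/(N/S))\PP
  [2,7] N/S   <
    [2,5] S   <
      [2,3] "often" : NP
      [3,5] S\NP   >
        [3,4] "slowly" : (S\NP)/(NP/S)
        [4,5] "with" : NP/S
    [5,7] (N/S)\S   <
      [5,6] "park" : N
      [6,7] "cat" : ((N/S)\S)\N

[0,1] PP  lex  "song"
[1,2] (S/(N/S))\PP  lex  "city"
[0,2] S/(N/S)  <  k=1
[2,3] NP  lex  "often"
[3,4] (S\NP)/(NP/S)  lex  "slowly"
[4,5] NP/S  lex  "with"
[3,5] S\NP  >  k=4
[2,5] S  <  k=3
[5,6] N  lex  "park"
[6,7] ((N/S)\S)\N  lex  "cat"
[5,7] (N/S)\S  <  k=6
[2,7] N/S  <  k=5
[0,7] S  >  k=2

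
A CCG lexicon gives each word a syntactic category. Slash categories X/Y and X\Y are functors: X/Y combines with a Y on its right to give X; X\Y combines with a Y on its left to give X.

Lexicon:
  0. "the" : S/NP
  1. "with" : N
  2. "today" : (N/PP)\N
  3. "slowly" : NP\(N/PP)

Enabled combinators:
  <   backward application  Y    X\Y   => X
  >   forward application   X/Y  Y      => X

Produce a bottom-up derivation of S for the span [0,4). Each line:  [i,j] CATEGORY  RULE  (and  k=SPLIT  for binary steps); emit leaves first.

[0,4] S   >
  [0,1] "the" : S/NP
  [1,4] NP   <
    [1,3] N/PP   <
      [1,2] "with" : N
      [2,3] "today" : (N/PP)\N
    [3,4] "slowly" : NP\(N/PP)

[0,1] S/NP  lex  "the"
[1,2] N  lex  "with"
[2,3] (N/PP)\N  lex  "today"
[1,3] N/PP  <  k=2
[3,4] NP\(N/PP)  lex  "slowly"
[1,4] NP  <  k=3
[0,4] S  >  k=1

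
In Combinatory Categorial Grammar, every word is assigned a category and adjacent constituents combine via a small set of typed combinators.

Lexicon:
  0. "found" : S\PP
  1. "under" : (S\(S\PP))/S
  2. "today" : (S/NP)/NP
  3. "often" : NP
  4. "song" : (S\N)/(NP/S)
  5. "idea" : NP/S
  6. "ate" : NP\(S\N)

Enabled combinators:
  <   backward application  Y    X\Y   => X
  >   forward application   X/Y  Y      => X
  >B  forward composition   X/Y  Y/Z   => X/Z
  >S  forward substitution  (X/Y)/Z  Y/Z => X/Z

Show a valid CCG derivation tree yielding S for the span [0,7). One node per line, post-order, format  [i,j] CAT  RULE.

[0,7] S   <
  [0,1] "found" : S\PP
  [1,7] S\(S\PP)   >
    [1,2] "under" : (S\(S\PP))/S
    [2,7] S   >
      [2,4] S/NP   >
        [2,3] "today" : (S/NP)/NP
        [3,4] "often" : NP
      [4,7] NP   <
        [4,6] S\N   >
          [4,5] "song" : (S\N)/(NP/S)
          [5,6] "idea" : NP/S
        [6,7] "ate" : NP\(S\N)

[0,1] S\PP  lex  "found"
[1,2] (S\(S\PP))/S  lex  "under"
[2,3] (S/NP)/NP  lex  "today"
[3,4] NP  lex  "often"
[2,4] S/NP  >  k=3
[4,5] (S\N)/(NP/S)  lex  "song"
[5,6] NP/S  lex  "idea"
[4,6] S\N  >  k=5
[6,7] NP\(S\N)  lex  "ate"
[4,7] NP  <  k=6
[2,7] S  >  k=4
[1,7] S\(S\PP)  >  k=2
[0,7] S  <  k=1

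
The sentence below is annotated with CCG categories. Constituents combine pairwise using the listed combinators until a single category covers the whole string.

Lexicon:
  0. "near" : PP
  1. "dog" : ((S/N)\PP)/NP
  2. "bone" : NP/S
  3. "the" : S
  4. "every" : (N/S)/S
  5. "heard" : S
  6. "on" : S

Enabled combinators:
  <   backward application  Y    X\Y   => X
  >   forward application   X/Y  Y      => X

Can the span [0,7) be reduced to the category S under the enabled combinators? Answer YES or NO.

YES

[0,7] S   >
  [0,4] S/N   <
    [0,1] "near" : PP
    [1,4] (S/N)\PP   >
      [1,2] "dog" : ((S/N)\PP)/NP
      [2,4] NP   >
        [2,3] "bone" : NP/S
        [3,4] "the" : S
  [4,7] N   >
    [4,6] N/S   >
      [4,5] "every" : (N/S)/S
      [5,6] "heard" : S
    [6,7] "on" : S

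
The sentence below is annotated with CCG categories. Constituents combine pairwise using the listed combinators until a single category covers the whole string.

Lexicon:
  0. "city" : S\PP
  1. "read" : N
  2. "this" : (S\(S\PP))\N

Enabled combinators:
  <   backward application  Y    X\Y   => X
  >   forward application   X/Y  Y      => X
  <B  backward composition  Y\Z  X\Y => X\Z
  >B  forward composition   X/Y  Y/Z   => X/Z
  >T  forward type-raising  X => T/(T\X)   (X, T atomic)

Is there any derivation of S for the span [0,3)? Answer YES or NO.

[0,3] S   <
  [0,1] "city" : S\PP
  [1,3] S\(S\PP)   <
    [1,2] "read" : N
    [2,3] "this" : (S\(S\PP))\N

YES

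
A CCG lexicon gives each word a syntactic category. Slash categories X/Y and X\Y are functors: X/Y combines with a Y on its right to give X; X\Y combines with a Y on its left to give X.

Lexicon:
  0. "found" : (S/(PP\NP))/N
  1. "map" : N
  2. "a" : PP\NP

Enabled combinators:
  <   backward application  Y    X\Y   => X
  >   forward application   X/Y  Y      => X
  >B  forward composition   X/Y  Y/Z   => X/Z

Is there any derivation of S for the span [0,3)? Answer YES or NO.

[0,3] S   >
  [0,2] S/(PP\NP)   >
    [0,1] "found" : (S/(PP\NP))/N
    [1,2] "map" : N
  [2,3] "a" : PP\NP

YES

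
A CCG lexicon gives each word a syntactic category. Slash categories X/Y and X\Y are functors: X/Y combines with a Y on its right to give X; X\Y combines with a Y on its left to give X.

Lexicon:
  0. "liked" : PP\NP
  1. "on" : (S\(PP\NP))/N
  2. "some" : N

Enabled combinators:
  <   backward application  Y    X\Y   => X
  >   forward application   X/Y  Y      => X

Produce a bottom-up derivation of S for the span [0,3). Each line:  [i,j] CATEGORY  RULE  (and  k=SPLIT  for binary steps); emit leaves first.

[0,3] S   <
  [0,1] "liked" : PP\NP
  [1,3] S\(PP\NP)   >
    [1,2] "on" : (S\(PP\NP))/N
    [2,3] "some" : N

[0,1] PP\NP  lex  "liked"
[1,2] (S\(PP\NP))/N  lex  "on"
[2,3] N  lex  "some"
[1,3] S\(PP\NP)  >  k=2
[0,3] S  <  k=1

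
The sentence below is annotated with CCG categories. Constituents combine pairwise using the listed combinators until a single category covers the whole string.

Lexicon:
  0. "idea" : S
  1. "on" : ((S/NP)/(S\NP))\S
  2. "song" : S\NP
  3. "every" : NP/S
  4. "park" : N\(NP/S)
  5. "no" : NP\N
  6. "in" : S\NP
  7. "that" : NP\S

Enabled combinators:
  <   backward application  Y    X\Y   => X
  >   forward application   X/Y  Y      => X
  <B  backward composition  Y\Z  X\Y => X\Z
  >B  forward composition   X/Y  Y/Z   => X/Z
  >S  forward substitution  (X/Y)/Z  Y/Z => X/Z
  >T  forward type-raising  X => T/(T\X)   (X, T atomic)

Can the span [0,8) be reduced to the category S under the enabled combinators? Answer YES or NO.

[0,8] S   >
  [0,3] S/NP   >
    [0,2] (S/NP)/(S\NP)   <
      [0,1] "idea" : S
      [1,2] "on" : ((S/NP)/(S\NP))\S
    [2,3] "song" : S\NP
  [3,8] NP   <
    [3,5] N   <
      [3,4] "every" : NP/S
      [4,5] "park" : N\(NP/S)
    [5,8] NP\N   <B
      [5,7] S\N   <B
        [5,6] "no" : NP\N
        [6,7] "in" : S\NP
      [7,8] "that" : NP\S

YES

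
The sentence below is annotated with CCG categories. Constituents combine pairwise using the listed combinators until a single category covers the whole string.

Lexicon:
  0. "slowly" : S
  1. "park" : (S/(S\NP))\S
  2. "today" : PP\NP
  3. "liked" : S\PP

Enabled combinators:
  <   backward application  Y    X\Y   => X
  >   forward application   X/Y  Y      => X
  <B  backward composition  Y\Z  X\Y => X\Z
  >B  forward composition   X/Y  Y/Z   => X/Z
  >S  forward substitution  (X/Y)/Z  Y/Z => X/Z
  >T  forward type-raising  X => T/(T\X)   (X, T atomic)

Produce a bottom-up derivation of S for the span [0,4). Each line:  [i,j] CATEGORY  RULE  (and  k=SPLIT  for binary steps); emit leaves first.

[0,4] S   >
  [0,2] S/(S\NP)   <
    [0,1] "slowly" : S
    [1,2] "park" : (S/(S\NP))\S
  [2,4] S\NP   <B
    [2,3] "today" : PP\NP
    [3,4] "liked" : S\PP

[0,1] S  lex  "slowly"
[1,2] (S/(S\NP))\S  lex  "park"
[0,2] S/(S\NP)  <  k=1
[2,3] PP\NP  lex  "today"
[3,4] S\PP  lex  "liked"
[2,4] S\NP  <B  k=3
[0,4] S  >  k=2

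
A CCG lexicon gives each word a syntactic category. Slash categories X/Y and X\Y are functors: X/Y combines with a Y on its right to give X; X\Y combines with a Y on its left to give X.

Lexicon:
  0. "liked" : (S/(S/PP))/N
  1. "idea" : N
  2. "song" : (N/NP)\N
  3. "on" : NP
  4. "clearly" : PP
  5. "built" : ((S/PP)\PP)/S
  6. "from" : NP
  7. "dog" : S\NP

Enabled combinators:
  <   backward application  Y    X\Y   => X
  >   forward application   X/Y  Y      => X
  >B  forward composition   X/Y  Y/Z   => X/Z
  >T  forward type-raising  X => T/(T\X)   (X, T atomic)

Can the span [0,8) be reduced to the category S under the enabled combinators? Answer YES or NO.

YES

[0,8] S   >
  [0,4] S/(S/PP)   >
    [0,1] "liked" : (S/(S/PP))/N
    [1,4] N   >
      [1,3] N/NP   <
        [1,2] "idea" : N
        [2,3] "song" : (N/NP)\N
      [3,4] "on" : NP
  [4,8] S/PP   <
    [4,5] "clearly" : PP
    [5,8] (S/PP)\PP   >
      [5,6] "built" : ((S/PP)\PP)/S
      [6,8] S   <
        [6,7] "from" : NP
        [7,8] "dog" : S\NP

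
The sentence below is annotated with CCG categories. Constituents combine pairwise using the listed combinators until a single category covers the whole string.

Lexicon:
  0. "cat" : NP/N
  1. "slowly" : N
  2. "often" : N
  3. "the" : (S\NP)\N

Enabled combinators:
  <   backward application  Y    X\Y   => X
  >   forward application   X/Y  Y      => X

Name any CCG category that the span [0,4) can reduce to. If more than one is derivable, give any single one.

[0,4] S   <
  [0,2] NP   >
    [0,1] "cat" : NP/N
    [1,2] "slowly" : N
  [2,4] S\NP   <
    [2,3] "often" : N
    [3,4] "the" : (S\NP)\N

S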